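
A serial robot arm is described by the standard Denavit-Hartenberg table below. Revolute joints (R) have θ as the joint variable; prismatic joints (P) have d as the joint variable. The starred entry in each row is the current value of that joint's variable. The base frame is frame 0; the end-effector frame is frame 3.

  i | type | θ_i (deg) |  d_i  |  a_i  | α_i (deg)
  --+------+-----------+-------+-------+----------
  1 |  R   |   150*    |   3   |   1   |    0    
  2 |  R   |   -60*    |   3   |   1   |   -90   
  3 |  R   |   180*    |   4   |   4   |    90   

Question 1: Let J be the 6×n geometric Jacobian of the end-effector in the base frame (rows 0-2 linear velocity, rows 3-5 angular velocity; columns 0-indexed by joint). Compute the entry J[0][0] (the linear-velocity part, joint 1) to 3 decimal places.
2.500

axis z_0 = ẑ; lever o_n−o_0 = (-4.8660,-2.5000,6.0000)
cross product → J_v[:, 0] = (2.5000,-4.8660,0.0000)
J_ω[:, 0] = z_0
entry J[0][0] = 2.5000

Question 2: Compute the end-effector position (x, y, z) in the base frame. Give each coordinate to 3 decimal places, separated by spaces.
-4.866 -2.500 6.000

after link 1: o_1 = (-0.8660, 0.5000, 3.0000)
after link 2: o_2 = (-0.8660, 1.5000, 6.0000)
after link 3: o_3 = (-4.8660, -2.5000, 6.0000)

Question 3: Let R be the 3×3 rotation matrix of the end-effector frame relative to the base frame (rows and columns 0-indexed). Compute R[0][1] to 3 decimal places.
End-effector y-axis (col 1 of R) = (-1.0000,-0.0000,0.0000)
R[0][1] = -1.0000

-1.000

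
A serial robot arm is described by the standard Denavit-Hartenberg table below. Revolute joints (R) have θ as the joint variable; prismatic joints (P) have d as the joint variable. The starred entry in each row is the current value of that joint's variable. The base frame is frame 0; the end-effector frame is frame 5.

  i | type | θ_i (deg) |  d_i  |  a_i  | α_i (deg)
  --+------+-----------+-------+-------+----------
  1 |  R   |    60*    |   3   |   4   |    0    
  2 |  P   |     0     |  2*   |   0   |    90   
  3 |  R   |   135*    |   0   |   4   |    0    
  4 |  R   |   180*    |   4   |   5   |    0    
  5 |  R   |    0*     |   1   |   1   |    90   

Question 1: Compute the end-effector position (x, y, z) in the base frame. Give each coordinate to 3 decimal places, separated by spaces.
after link 1: o_1 = (2.0000, 3.4641, 3.0000)
after link 2: o_2 = (2.0000, 3.4641, 5.0000)
after link 3: o_3 = (0.5858, 1.0146, 7.8284)
after link 4: o_4 = (5.8177, 2.0765, 4.2929)
after link 5: o_5 = (7.0372, 2.1888, 3.5858)

7.037 2.189 3.586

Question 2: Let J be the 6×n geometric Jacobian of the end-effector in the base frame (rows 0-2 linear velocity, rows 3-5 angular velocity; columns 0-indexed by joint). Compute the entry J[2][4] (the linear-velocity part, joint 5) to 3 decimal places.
axis z_4 = (0.8660,-0.5000,0.0000); lever o_n−o_4 = (1.2196,0.1124,-0.7071)
cross product → J_v[:, 4] = (0.3536,0.6124,0.7071)
J_ω[:, 4] = z_4
entry J[2][4] = 0.7071

0.707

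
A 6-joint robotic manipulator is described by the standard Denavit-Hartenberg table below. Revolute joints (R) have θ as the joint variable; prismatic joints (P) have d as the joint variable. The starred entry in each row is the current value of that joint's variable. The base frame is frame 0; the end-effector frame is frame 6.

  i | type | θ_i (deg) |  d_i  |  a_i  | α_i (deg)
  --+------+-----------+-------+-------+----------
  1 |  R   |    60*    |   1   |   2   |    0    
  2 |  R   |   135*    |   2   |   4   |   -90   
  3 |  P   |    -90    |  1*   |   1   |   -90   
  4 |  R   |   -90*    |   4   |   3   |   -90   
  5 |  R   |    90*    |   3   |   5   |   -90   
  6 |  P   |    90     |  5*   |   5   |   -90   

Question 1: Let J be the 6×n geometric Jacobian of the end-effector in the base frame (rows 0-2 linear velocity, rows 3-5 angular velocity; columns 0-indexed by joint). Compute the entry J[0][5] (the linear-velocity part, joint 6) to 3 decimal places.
prismatic axis z_5 = (-0.2588,0.9659,-0.0000)
J_v[:, 5] = z_5; J_ω[:, 5] = (0,0,0)
entry J[0][5] = -0.2588

-0.259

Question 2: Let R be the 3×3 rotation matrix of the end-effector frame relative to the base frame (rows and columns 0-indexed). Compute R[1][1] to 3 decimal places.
End-effector y-axis (col 1 of R) = (0.2588,-0.9659,0.0000)
R[1][1] = -0.9659

-0.966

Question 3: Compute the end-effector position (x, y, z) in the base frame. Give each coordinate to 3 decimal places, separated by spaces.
after link 1: o_1 = (1.0000, 1.7321, 1.0000)
after link 2: o_2 = (-2.8637, 0.6968, 3.0000)
after link 3: o_3 = (-2.6049, -0.2692, 4.0000)
after link 4: o_4 = (-5.6921, -4.2022, 4.0000)
after link 5: o_5 = (-0.8625, -2.9081, 7.0000)
after link 6: o_6 = (-2.1566, 1.9215, 2.0000)

-2.157 1.922 2.000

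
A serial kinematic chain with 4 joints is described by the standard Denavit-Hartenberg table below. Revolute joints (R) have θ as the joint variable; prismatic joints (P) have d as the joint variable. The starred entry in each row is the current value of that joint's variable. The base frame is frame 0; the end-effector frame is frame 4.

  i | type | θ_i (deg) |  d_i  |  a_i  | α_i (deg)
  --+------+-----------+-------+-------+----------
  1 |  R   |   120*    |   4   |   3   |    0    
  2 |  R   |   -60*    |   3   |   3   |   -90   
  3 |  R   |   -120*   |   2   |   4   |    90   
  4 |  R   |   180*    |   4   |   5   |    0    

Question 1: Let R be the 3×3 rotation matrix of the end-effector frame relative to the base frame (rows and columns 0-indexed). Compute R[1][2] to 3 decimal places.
End-effector z-axis (col 2 of R) = (-0.4330,-0.7500,-0.5000)
R[1][2] = -0.7500

-0.750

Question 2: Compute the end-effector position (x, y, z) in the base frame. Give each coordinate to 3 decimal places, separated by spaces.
-3.214 3.629 4.134

after link 1: o_1 = (-1.5000, 2.5981, 4.0000)
after link 2: o_2 = (0.0000, 5.1962, 7.0000)
after link 3: o_3 = (-2.7321, 4.4641, 10.4641)
after link 4: o_4 = (-3.2141, 3.6292, 4.1340)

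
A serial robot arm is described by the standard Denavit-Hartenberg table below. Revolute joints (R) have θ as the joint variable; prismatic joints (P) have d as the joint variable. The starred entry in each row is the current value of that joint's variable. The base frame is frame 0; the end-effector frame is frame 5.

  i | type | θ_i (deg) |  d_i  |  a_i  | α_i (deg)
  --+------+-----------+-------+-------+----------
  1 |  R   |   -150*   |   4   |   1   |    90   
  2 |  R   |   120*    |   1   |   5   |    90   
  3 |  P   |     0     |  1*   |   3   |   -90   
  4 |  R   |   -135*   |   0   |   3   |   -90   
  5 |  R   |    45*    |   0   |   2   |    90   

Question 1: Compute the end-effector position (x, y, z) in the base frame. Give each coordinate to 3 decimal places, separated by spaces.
after link 1: o_1 = (-0.8660, -0.5000, 4.0000)
after link 2: o_2 = (0.7990, 1.6160, 8.3301)
after link 3: o_3 = (1.3481, 1.9330, 11.4282)
after link 4: o_4 = (-1.1615, 0.4841, 10.6517)
after link 5: o_5 = (-1.6374, -1.4236, 10.2857)

-1.637 -1.424 10.286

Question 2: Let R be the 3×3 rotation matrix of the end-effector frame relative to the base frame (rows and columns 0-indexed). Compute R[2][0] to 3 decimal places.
End-effector x-axis (col 0 of R) = (-0.2380,-0.9539,-0.1830)
R[2][0] = -0.1830

-0.183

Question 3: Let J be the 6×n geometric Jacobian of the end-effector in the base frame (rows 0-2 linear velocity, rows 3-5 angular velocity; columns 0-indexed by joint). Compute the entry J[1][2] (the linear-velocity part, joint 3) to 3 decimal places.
prismatic axis z_2 = (-0.7500,-0.4330,0.5000)
J_v[:, 2] = z_2; J_ω[:, 2] = (0,0,0)
entry J[1][2] = -0.4330

-0.433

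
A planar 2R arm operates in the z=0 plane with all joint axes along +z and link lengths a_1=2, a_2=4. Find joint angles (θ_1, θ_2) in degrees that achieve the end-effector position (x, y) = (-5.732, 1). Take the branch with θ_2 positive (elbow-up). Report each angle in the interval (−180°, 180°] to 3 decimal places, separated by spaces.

cos θ_2 = (33.8558−2²−4²)/(2·2·4) = 0.8660; θ_2 = 30.0042° (elbow-up)
β = atan2(1.0000,-5.7320) = 170.1038°; ψ = atan2(2.0003,5.4640) = 20.1067°
θ_1 = β − ψ = 149.9971°

149.997 30.004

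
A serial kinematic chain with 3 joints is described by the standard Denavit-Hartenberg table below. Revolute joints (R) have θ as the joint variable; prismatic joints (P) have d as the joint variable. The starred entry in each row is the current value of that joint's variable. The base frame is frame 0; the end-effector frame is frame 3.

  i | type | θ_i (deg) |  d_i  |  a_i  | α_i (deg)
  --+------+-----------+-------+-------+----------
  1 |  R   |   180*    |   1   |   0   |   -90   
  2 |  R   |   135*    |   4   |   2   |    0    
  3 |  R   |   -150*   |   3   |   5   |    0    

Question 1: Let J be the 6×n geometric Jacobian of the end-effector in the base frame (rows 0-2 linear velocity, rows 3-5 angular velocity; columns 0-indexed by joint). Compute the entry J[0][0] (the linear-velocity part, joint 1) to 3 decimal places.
axis z_0 = ẑ; lever o_n−o_0 = (-3.4154,-7.0000,0.8799)
cross product → J_v[:, 0] = (7.0000,-3.4154,0.0000)
J_ω[:, 0] = z_0
entry J[0][0] = 7.0000

7.000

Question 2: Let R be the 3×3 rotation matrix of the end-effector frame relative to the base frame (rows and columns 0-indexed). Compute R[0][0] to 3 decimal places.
End-effector x-axis (col 0 of R) = (-0.9659,0.0000,0.2588)
R[0][0] = -0.9659

-0.966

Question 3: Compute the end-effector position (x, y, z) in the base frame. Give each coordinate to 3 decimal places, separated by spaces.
after link 1: o_1 = (0.0000, 0.0000, 1.0000)
after link 2: o_2 = (1.4142, -4.0000, -0.4142)
after link 3: o_3 = (-3.4154, -7.0000, 0.8799)

-3.415 -7.000 0.880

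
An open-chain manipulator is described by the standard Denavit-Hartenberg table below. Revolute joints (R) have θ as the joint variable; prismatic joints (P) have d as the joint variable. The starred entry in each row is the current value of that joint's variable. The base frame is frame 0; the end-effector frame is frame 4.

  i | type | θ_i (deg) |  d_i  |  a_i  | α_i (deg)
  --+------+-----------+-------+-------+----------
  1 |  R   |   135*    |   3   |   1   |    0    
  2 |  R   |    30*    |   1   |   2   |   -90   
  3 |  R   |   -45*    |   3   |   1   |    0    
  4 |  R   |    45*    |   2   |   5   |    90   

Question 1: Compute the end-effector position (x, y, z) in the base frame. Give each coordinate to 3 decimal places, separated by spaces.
-9.446 -2.128 4.707

after link 1: o_1 = (-0.7071, 0.7071, 3.0000)
after link 2: o_2 = (-2.6390, 1.2247, 4.0000)
after link 3: o_3 = (-4.0984, -1.4900, 4.7071)
after link 4: o_4 = (-9.4457, -2.1278, 4.7071)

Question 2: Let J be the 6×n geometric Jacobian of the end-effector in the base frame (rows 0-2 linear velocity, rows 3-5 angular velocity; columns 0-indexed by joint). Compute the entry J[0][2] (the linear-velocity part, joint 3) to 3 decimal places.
axis z_2 = (-0.2588,-0.9659,0.0000); lever o_n−o_2 = (-6.8067,-3.3525,0.7071)
cross product → J_v[:, 2] = (-0.6830,0.1830,-5.7071)
J_ω[:, 2] = z_2
entry J[0][2] = -0.6830

-0.683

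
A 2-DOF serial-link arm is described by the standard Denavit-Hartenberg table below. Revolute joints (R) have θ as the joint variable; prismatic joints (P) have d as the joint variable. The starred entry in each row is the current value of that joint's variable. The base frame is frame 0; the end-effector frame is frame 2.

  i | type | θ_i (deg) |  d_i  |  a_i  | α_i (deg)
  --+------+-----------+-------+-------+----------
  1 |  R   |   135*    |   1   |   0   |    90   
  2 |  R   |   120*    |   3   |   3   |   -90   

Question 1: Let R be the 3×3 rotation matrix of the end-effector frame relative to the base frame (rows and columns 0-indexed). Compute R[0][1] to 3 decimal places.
End-effector y-axis (col 1 of R) = (-0.7071,-0.7071,-0.0000)
R[0][1] = -0.7071

-0.707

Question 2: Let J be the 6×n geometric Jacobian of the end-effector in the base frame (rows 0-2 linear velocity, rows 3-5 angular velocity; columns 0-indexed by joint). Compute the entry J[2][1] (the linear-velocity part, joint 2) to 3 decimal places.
-1.500

axis z_1 = (0.7071,0.7071,0.0000); lever o_n−o_1 = (3.1820,1.0607,2.5981)
cross product → J_v[:, 1] = (1.8371,-1.8371,-1.5000)
J_ω[:, 1] = z_1
entry J[2][1] = -1.5000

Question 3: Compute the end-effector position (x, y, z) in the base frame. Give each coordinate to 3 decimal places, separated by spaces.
after link 1: o_1 = (0.0000, 0.0000, 1.0000)
after link 2: o_2 = (3.1820, 1.0607, 3.5981)

3.182 1.061 3.598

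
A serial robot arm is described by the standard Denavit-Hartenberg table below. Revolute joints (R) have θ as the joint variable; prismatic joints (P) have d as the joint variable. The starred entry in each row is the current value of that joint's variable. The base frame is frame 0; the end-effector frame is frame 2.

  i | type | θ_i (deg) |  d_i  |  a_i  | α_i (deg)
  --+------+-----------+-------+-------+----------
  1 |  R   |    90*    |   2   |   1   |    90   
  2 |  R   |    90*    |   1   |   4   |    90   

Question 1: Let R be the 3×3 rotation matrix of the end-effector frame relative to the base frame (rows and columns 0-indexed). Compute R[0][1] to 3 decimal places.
1.000

End-effector y-axis (col 1 of R) = (1.0000,-0.0000,0.0000)
R[0][1] = 1.0000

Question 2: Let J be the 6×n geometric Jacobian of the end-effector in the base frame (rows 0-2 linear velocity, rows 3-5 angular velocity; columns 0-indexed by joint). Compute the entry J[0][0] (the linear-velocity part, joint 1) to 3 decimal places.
-1.000

axis z_0 = ẑ; lever o_n−o_0 = (1.0000,1.0000,6.0000)
cross product → J_v[:, 0] = (-1.0000,1.0000,0.0000)
J_ω[:, 0] = z_0
entry J[0][0] = -1.0000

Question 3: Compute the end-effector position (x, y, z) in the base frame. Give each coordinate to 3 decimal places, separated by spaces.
1.000 1.000 6.000

after link 1: o_1 = (0.0000, 1.0000, 2.0000)
after link 2: o_2 = (1.0000, 1.0000, 6.0000)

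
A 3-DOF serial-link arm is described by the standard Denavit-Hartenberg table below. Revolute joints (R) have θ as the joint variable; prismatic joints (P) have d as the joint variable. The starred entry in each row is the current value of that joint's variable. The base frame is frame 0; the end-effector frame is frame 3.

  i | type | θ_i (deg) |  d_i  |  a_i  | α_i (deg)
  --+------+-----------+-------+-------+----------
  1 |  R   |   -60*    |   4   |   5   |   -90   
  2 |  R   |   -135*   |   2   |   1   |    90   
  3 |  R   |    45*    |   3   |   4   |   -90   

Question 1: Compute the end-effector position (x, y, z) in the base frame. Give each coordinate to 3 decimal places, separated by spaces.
4.267 2.266 4.586

after link 1: o_1 = (2.5000, -4.3301, 4.0000)
after link 2: o_2 = (3.8785, -2.7178, 4.7071)
after link 3: o_3 = (4.2673, 2.2656, 4.5858)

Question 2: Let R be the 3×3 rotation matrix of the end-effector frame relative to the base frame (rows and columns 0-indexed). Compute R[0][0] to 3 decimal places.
0.362

End-effector x-axis (col 0 of R) = (0.3624,0.7866,0.5000)
R[0][0] = 0.3624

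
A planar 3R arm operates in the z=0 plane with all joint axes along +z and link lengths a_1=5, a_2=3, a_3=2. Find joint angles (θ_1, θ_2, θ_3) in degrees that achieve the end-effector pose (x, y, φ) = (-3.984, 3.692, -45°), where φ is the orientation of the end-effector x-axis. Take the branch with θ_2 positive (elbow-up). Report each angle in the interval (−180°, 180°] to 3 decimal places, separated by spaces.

120.005 44.998 149.997

wrist centre = target − a_3·(cos φ, sin φ) = (-5.3982, 5.1062)
cos θ_2 = (55.2141−5²−3²)/(2·5·3) = 0.7071; θ_2 = 44.9975° (elbow-up)
β = atan2(5.1062,-5.3982) = 136.5923°; ψ = atan2(2.1212,7.1214) = 16.5870°
θ_1 = β − ψ = 120.0053°
θ_3 = φ − θ_1 − θ_2 = 149.9972° (wrapped to (-180°,180°])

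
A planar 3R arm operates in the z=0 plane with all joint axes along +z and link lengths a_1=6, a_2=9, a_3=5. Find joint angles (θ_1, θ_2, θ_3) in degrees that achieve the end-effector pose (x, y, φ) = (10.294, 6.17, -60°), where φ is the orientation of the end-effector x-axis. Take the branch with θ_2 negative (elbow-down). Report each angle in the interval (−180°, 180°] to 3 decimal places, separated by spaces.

90.001 -60.001 -90.001

wrist centre = target − a_3·(cos φ, sin φ) = (7.7940, 10.5001)
cos θ_2 = (170.9991−6²−9²)/(2·6·9) = 0.5000; θ_2 = -60.0005° (elbow-down)
β = atan2(10.5001,7.7940) = 53.4144°; ψ = atan2(-7.7943,10.4999) = -36.5871°
θ_1 = β − ψ = 90.0015°
θ_3 = φ − θ_1 − θ_2 = -90.0009° (wrapped to (-180°,180°])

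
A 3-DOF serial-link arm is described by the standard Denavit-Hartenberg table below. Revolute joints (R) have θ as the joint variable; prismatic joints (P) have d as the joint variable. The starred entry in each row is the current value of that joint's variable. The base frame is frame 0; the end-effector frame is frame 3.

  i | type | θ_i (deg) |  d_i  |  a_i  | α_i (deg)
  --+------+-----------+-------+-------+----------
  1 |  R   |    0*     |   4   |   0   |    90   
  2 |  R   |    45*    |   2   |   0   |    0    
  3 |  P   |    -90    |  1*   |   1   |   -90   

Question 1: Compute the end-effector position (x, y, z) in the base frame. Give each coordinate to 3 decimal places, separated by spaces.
after link 1: o_1 = (0.0000, 0.0000, 4.0000)
after link 2: o_2 = (0.0000, -2.0000, 4.0000)
after link 3: o_3 = (0.7071, -3.0000, 3.2929)

0.707 -3.000 3.293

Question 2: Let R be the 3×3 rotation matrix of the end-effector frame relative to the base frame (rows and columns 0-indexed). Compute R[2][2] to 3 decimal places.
0.707

End-effector z-axis (col 2 of R) = (0.7071,-0.0000,0.7071)
R[2][2] = 0.7071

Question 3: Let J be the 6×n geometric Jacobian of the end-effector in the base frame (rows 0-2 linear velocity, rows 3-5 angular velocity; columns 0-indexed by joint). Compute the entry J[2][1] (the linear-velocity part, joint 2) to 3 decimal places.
axis z_1 = (0.0000,-1.0000,0.0000); lever o_n−o_1 = (0.7071,-3.0000,-0.7071)
cross product → J_v[:, 1] = (0.7071,0.0000,0.7071)
J_ω[:, 1] = z_1
entry J[2][1] = 0.7071

0.707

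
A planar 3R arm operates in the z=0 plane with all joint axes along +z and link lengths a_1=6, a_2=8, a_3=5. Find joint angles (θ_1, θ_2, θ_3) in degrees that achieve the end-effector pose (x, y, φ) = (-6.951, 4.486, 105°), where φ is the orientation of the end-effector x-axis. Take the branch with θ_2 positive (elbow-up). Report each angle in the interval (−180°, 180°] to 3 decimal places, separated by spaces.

wrist centre = target − a_3·(cos φ, sin φ) = (-5.6569, -0.3436)
cos θ_2 = (32.1187−6²−8²)/(2·6·8) = -0.7071; θ_2 = 134.9992° (elbow-up)
β = atan2(-0.3436,-5.6569) = -176.5238°; ψ = atan2(5.6569,0.3432) = 86.5280°
θ_1 = β − ψ = -263.0518°
θ_3 = φ − θ_1 − θ_2 = -126.9474° (wrapped to (-180°,180°])

96.948 134.999 -126.947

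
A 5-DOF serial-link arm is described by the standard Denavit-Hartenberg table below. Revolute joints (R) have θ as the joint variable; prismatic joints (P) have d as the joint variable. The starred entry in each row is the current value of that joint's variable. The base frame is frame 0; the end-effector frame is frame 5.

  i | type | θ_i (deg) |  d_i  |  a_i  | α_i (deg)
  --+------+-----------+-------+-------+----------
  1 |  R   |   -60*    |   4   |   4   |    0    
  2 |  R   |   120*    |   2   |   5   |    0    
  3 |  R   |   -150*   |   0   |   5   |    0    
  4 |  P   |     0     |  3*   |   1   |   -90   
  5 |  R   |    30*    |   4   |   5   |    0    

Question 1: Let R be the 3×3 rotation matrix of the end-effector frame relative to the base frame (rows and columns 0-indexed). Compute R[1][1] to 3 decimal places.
End-effector y-axis (col 1 of R) = (0.0000,0.5000,-0.8660)
R[1][1] = 0.5000

0.500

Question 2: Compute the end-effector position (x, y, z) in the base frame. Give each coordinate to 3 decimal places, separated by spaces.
after link 1: o_1 = (2.0000, -3.4641, 4.0000)
after link 2: o_2 = (4.5000, 0.8660, 6.0000)
after link 3: o_3 = (4.5000, -4.1340, 6.0000)
after link 4: o_4 = (4.5000, -5.1340, 9.0000)
after link 5: o_5 = (8.5000, -9.4641, 6.5000)

8.500 -9.464 6.500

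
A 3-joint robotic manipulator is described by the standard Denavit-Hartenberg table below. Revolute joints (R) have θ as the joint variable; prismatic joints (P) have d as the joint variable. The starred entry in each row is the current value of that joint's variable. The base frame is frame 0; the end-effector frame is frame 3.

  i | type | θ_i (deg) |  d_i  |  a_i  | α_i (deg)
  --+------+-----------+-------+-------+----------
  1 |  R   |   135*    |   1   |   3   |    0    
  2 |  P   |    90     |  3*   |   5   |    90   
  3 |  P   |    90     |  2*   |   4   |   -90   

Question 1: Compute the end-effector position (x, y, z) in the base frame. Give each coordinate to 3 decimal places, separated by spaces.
after link 1: o_1 = (-2.1213, 2.1213, 1.0000)
after link 2: o_2 = (-5.6569, -1.4142, 4.0000)
after link 3: o_3 = (-7.0711, 0.0000, 8.0000)

-7.071 0.000 8.000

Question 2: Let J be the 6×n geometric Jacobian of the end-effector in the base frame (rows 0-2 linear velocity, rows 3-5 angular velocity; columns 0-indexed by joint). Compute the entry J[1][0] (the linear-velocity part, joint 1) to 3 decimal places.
axis z_0 = ẑ; lever o_n−o_0 = (-7.0711,0.0000,8.0000)
cross product → J_v[:, 0] = (-0.0000,-7.0711,0.0000)
J_ω[:, 0] = z_0
entry J[1][0] = -7.0711

-7.071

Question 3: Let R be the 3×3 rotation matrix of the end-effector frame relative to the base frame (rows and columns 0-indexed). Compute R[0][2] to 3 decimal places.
End-effector z-axis (col 2 of R) = (0.7071,0.7071,0.0000)
R[0][2] = 0.7071

0.707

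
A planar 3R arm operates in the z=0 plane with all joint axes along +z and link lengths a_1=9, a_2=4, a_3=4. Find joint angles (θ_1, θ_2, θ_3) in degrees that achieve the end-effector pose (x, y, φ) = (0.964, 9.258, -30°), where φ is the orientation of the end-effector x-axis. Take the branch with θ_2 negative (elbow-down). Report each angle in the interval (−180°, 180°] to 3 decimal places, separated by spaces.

120.002 -60.006 -89.996

wrist centre = target − a_3·(cos φ, sin φ) = (-2.5001, 11.2580)
cos θ_2 = (132.9931−9²−4²)/(2·9·4) = 0.4999; θ_2 = -60.0064° (elbow-down)
β = atan2(11.2580,-2.5001) = 102.5207°; ψ = atan2(-3.4643,10.9996) = -17.4818°
θ_1 = β − ψ = 120.0025°
θ_3 = φ − θ_1 − θ_2 = -89.9961° (wrapped to (-180°,180°])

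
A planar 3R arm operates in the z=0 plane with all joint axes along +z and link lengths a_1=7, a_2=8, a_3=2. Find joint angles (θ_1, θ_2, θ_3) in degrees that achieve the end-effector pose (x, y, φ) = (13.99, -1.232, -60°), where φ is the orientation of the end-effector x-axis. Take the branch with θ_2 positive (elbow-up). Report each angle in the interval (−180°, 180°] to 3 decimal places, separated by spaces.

-30.003 60.006 -90.003

wrist centre = target − a_3·(cos φ, sin φ) = (12.9900, 0.5001)
cos θ_2 = (168.9902−7²−8²)/(2·7·8) = 0.4999; θ_2 = 60.0058° (elbow-up)
β = atan2(0.5001,12.9900) = 2.2045°; ψ = atan2(6.9286,10.9993) = 32.2074°
θ_1 = β − ψ = -30.0029°
θ_3 = φ − θ_1 − θ_2 = -90.0029° (wrapped to (-180°,180°])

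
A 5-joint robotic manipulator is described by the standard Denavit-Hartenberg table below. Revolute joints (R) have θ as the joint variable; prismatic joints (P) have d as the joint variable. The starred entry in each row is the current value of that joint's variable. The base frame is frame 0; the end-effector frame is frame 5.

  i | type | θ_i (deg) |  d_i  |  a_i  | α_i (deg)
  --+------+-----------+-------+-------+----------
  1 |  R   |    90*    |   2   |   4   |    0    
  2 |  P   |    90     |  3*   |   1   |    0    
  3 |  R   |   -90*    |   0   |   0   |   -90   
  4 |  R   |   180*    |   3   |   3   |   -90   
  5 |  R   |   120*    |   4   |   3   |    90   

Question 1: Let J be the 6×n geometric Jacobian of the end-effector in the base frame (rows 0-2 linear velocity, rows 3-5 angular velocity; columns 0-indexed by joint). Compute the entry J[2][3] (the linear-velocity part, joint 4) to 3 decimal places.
1.500

axis z_3 = (-1.0000,0.0000,0.0000); lever o_n−o_3 = (-0.4019,-1.5000,4.0000)
cross product → J_v[:, 3] = (0.0000,4.0000,1.5000)
J_ω[:, 3] = z_3
entry J[2][3] = 1.5000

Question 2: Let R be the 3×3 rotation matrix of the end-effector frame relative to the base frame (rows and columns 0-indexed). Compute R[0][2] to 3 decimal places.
0.500

End-effector z-axis (col 2 of R) = (0.5000,-0.8660,-0.0000)
R[0][2] = 0.5000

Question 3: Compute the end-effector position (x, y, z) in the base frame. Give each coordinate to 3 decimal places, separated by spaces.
after link 1: o_1 = (0.0000, 4.0000, 2.0000)
after link 2: o_2 = (-1.0000, 4.0000, 5.0000)
after link 3: o_3 = (-1.0000, 4.0000, 5.0000)
after link 4: o_4 = (-4.0000, 1.0000, 5.0000)
after link 5: o_5 = (-1.4019, 2.5000, 9.0000)

-1.402 2.500 9.000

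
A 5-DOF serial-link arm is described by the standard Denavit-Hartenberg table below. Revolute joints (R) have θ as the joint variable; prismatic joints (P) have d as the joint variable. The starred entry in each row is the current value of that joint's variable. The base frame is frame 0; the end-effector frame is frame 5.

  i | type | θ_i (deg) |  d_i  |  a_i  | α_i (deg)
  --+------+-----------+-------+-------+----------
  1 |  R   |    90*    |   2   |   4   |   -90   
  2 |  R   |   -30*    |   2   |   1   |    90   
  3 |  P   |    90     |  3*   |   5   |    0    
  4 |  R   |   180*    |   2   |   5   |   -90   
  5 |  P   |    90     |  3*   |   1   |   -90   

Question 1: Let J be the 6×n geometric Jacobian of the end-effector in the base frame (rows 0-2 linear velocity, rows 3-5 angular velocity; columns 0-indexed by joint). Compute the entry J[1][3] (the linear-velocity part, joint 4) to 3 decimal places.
axis z_3 = (-0.0000,-0.5000,0.8660); lever o_n−o_3 = (5.0000,2.0981,2.3660)
cross product → J_v[:, 3] = (-3.0000,4.3301,2.5000)
J_ω[:, 3] = z_3
entry J[1][3] = 4.3301

4.330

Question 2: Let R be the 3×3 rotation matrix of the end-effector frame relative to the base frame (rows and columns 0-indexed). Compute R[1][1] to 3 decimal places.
-0.866

End-effector y-axis (col 1 of R) = (-0.0000,-0.8660,-0.5000)
R[1][1] = -0.8660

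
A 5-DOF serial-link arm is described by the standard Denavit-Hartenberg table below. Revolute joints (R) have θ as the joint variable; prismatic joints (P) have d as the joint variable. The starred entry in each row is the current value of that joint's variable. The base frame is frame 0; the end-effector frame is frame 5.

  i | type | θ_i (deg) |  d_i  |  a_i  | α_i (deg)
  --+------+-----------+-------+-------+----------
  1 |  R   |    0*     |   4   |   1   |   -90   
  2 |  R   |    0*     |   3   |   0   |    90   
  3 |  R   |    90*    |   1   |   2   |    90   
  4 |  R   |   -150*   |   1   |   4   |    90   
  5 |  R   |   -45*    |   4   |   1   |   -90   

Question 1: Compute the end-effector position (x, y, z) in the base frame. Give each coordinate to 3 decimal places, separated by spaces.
after link 1: o_1 = (1.0000, 0.0000, 4.0000)
after link 2: o_2 = (1.0000, 3.0000, 4.0000)
after link 3: o_3 = (1.0000, 5.0000, 5.0000)
after link 4: o_4 = (2.0000, 1.5359, 3.0000)
after link 5: o_5 = (1.2929, -1.0765, 6.1105)

1.293 -1.076 6.111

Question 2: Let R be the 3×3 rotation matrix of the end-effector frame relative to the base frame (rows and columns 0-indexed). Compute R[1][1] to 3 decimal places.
End-effector y-axis (col 1 of R) = (0.0000,0.5000,-0.8660)
R[1][1] = 0.5000

0.500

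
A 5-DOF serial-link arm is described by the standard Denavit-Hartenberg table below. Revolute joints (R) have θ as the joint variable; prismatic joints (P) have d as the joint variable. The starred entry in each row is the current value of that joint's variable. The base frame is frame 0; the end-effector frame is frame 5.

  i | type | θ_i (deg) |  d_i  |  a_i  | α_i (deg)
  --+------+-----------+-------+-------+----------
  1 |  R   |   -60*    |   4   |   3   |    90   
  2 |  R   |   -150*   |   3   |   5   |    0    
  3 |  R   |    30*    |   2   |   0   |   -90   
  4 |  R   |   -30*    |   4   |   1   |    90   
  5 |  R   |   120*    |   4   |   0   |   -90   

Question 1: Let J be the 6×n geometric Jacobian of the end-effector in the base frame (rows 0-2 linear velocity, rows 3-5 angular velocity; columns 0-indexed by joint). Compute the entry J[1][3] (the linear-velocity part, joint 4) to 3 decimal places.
axis z_3 = (0.4330,-0.7500,-0.5000); lever o_n−o_3 = (-1.4175,-5.4731,-1.0179)
cross product → J_v[:, 3] = (-1.9731,1.1495,-3.4330)
J_ω[:, 3] = z_3
entry J[1][3] = 1.1495

1.150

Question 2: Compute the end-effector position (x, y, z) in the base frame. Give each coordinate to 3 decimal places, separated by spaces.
-6.413 -6.821 0.482

after link 1: o_1 = (1.5000, -2.5981, 4.0000)
after link 2: o_2 = (-3.2631, -0.3481, 1.5000)
after link 3: o_3 = (-4.9952, -1.3481, 1.5000)
after link 4: o_4 = (-3.9127, -4.2231, -1.2500)
after link 5: o_5 = (-6.4127, -6.8212, 0.4821)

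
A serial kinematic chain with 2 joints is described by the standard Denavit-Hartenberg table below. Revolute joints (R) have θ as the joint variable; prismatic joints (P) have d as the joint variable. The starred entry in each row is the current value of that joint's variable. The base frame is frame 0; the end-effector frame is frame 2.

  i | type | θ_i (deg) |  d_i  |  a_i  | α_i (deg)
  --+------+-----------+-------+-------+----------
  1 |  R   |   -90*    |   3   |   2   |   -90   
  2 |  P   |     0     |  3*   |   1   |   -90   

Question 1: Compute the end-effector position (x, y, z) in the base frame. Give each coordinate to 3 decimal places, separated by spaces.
after link 1: o_1 = (0.0000, -2.0000, 3.0000)
after link 2: o_2 = (3.0000, -3.0000, 3.0000)

3.000 -3.000 3.000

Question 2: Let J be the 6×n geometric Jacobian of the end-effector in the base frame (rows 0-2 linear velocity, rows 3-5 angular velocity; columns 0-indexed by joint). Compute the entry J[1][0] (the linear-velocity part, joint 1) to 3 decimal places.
3.000

axis z_0 = ẑ; lever o_n−o_0 = (3.0000,-3.0000,3.0000)
cross product → J_v[:, 0] = (3.0000,3.0000,-0.0000)
J_ω[:, 0] = z_0
entry J[1][0] = 3.0000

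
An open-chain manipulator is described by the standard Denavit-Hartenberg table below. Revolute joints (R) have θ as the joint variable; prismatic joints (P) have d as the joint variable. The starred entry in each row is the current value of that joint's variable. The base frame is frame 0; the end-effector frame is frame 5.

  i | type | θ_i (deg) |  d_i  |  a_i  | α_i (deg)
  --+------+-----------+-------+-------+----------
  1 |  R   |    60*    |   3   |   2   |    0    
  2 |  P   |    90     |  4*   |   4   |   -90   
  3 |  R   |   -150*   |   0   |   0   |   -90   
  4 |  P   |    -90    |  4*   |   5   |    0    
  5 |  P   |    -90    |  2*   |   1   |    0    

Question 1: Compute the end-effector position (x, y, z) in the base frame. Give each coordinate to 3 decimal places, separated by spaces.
after link 1: o_1 = (1.0000, 1.7321, 3.0000)
after link 2: o_2 = (-2.4641, 3.7321, 7.0000)
after link 3: o_3 = (-2.4641, 3.7321, 7.0000)
after link 4: o_4 = (-6.6962, 0.4019, 10.4641)
after link 5: o_5 = (-8.3122, 1.3349, 11.6962)

-8.312 1.335 11.696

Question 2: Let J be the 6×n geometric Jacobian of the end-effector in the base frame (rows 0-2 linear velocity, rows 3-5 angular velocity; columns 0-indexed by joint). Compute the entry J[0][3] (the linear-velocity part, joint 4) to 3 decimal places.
prismatic axis z_3 = (-0.4330,0.2500,0.8660)
J_v[:, 3] = z_3; J_ω[:, 3] = (0,0,0)
entry J[0][3] = -0.4330

-0.433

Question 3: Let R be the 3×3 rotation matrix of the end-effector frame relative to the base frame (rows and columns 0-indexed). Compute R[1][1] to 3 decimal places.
End-effector y-axis (col 1 of R) = (-0.5000,-0.8660,0.0000)
R[1][1] = -0.8660

-0.866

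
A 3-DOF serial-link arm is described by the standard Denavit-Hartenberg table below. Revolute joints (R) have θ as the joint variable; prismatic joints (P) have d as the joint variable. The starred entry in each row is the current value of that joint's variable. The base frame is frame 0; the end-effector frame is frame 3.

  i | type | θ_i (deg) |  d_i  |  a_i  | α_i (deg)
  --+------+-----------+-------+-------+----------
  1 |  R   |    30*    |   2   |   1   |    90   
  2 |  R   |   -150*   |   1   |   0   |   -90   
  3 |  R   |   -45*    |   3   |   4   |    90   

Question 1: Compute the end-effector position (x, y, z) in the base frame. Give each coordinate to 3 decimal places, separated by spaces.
after link 1: o_1 = (0.8660, 0.5000, 2.0000)
after link 2: o_2 = (1.3660, -0.3660, 2.0000)
after link 3: o_3 = (1.9580, -3.2903, -2.0123)

1.958 -3.290 -2.012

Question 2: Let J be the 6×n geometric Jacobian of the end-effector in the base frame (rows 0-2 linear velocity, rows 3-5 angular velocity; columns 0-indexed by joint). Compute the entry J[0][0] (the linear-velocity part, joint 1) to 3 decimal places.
axis z_0 = ẑ; lever o_n−o_0 = (1.9580,-3.2903,-2.0123)
cross product → J_v[:, 0] = (3.2903,1.9580,-0.0000)
J_ω[:, 0] = z_0
entry J[0][0] = 3.2903

3.290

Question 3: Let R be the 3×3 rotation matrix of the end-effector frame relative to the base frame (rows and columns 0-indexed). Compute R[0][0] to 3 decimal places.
-0.177

End-effector x-axis (col 0 of R) = (-0.1768,-0.9186,-0.3536)
R[0][0] = -0.1768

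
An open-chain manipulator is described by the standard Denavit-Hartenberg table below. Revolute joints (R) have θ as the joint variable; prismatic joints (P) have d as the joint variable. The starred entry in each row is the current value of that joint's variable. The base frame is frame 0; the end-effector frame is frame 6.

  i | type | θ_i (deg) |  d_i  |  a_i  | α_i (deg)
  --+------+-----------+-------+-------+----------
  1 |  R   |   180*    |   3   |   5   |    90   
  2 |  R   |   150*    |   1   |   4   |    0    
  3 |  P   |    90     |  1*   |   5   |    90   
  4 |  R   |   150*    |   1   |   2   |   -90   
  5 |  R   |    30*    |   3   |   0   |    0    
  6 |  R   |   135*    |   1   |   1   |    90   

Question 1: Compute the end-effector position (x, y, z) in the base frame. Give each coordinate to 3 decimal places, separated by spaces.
after link 1: o_1 = (-5.0000, 0.0000, 3.0000)
after link 2: o_2 = (-1.5359, 1.0000, 5.0000)
after link 3: o_3 = (0.9641, 2.0000, 0.6699)
after link 4: o_4 = (0.9641, 3.0000, 2.6699)
after link 5: o_5 = (0.2141, 0.4019, 3.9689)
after link 6: o_6 = (0.1582, -0.9471, 3.5481)

0.158 -0.947 3.548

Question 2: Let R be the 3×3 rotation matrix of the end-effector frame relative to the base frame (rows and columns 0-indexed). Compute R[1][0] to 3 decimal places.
End-effector x-axis (col 0 of R) = (0.1941,-0.4830,-0.8539)
R[1][0] = -0.4830

-0.483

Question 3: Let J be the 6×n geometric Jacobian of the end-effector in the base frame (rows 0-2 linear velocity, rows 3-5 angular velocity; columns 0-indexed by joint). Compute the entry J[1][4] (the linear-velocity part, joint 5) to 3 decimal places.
-0.129

axis z_4 = (-0.2500,-0.8660,0.4330); lever o_n−o_4 = (-0.8059,-3.9471,0.8782)
cross product → J_v[:, 4] = (0.9486,-0.1294,0.2888)
J_ω[:, 4] = z_4
entry J[1][4] = -0.1294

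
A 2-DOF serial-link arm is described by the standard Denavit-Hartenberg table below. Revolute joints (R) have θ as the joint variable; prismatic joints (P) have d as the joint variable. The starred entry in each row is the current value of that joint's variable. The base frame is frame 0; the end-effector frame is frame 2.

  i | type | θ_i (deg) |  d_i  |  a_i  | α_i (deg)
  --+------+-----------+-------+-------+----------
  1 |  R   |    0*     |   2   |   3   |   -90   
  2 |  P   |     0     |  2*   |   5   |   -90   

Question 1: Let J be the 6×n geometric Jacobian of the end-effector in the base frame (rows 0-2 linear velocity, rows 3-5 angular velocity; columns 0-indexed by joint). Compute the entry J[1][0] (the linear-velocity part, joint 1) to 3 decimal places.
axis z_0 = ẑ; lever o_n−o_0 = (8.0000,2.0000,2.0000)
cross product → J_v[:, 0] = (-2.0000,8.0000,0.0000)
J_ω[:, 0] = z_0
entry J[1][0] = 8.0000

8.000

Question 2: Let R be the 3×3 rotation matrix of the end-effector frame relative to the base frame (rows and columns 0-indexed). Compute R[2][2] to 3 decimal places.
End-effector z-axis (col 2 of R) = (0.0000,0.0000,-1.0000)
R[2][2] = -1.0000

-1.000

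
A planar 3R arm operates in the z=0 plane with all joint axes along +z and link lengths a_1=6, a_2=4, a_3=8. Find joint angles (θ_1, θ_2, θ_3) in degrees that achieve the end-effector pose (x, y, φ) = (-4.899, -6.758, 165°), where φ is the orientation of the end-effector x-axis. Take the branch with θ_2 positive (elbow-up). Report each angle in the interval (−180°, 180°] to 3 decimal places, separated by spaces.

-89.999 44.996 -149.997

wrist centre = target − a_3·(cos φ, sin φ) = (2.8284, -8.8286)
cos θ_2 = (85.9432−6²−4²)/(2·6·4) = 0.7072; θ_2 = 44.9965° (elbow-up)
β = atan2(-8.8286,2.8284) = -72.2361°; ψ = atan2(2.8283,8.8286) = 17.7629°
θ_1 = β − ψ = -89.9990°
θ_3 = φ − θ_1 − θ_2 = -149.9975° (wrapped to (-180°,180°])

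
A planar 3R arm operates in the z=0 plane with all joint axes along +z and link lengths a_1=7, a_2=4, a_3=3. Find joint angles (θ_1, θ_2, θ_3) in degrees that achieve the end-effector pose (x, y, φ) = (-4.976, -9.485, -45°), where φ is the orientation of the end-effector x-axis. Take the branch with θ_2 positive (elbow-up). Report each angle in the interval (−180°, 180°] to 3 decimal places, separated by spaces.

wrist centre = target − a_3·(cos φ, sin φ) = (-7.0973, -7.3637)
cos θ_2 = (104.5957−7²−4²)/(2·7·4) = 0.7071; θ_2 = 45.0032° (elbow-up)
β = atan2(-7.3637,-7.0973) = -133.9448°; ψ = atan2(2.8286,9.8283) = 16.0559°
θ_1 = β − ψ = -150.0007°
θ_3 = φ − θ_1 − θ_2 = 59.9974° (wrapped to (-180°,180°])

-150.001 45.003 59.997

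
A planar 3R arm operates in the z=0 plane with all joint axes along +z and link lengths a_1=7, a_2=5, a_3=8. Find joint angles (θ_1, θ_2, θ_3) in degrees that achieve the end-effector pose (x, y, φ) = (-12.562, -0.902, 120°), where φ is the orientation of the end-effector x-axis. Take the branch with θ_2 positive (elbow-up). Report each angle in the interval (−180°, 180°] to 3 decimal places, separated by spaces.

wrist centre = target − a_3·(cos φ, sin φ) = (-8.5620, -7.8302)
cos θ_2 = (134.6199−7²−5²)/(2·7·5) = 0.8660; θ_2 = 30.0030° (elbow-up)
β = atan2(-7.8302,-8.5620) = -137.5562°; ψ = atan2(2.5002,11.3300) = 12.4442°
θ_1 = β − ψ = -150.0004°
θ_3 = φ − θ_1 − θ_2 = -120.0027° (wrapped to (-180°,180°])

-150.000 30.003 -120.003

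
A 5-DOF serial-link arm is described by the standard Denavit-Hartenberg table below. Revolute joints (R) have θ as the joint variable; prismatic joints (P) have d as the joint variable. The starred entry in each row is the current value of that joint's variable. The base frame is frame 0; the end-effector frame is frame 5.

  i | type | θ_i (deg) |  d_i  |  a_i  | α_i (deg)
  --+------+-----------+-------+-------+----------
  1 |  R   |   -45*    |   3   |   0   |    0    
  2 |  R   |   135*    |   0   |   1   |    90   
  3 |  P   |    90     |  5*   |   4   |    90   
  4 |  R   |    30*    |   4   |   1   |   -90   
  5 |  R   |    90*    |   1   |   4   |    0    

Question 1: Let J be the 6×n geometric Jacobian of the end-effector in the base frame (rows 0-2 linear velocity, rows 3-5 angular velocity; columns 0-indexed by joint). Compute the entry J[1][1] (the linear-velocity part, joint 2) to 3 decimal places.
axis z_1 = (0.0000,0.0000,1.0000); lever o_n−o_1 = (6.3660,1.0000,4.3660)
cross product → J_v[:, 1] = (-1.0000,6.3660,0.0000)
J_ω[:, 1] = z_1
entry J[1][1] = 6.3660

6.366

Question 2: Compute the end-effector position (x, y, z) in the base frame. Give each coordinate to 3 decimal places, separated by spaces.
after link 1: o_1 = (0.0000, 0.0000, 3.0000)
after link 2: o_2 = (0.0000, 1.0000, 3.0000)
after link 3: o_3 = (5.0000, 1.0000, 7.0000)
after link 4: o_4 = (5.5000, 5.0000, 7.8660)
after link 5: o_5 = (6.3660, 1.0000, 7.3660)

6.366 1.000 7.366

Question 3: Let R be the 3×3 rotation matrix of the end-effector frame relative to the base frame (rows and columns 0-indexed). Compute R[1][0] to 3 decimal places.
-1.000

End-effector x-axis (col 0 of R) = (0.0000,-1.0000,0.0000)
R[1][0] = -1.0000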